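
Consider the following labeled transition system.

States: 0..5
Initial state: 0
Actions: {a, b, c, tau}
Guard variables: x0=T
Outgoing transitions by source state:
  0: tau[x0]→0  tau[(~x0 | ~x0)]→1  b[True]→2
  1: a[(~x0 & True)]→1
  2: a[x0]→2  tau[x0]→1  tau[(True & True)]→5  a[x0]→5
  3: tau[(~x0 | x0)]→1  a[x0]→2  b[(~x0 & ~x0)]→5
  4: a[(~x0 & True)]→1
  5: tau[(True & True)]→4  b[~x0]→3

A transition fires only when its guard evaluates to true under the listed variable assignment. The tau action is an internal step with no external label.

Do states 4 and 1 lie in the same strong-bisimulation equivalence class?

Refine partition for ~:
  π0 = {{0,1,2,3,4,5}}
  π1 = {{0},{1,4},{2,3},{5}}
  π2 = {{0},{1,4},{2},{3},{5}}
stable after 3 split(s): 5 block(s)
[4]={1,4}  [1]={1,4}

Answer: BISIMILAR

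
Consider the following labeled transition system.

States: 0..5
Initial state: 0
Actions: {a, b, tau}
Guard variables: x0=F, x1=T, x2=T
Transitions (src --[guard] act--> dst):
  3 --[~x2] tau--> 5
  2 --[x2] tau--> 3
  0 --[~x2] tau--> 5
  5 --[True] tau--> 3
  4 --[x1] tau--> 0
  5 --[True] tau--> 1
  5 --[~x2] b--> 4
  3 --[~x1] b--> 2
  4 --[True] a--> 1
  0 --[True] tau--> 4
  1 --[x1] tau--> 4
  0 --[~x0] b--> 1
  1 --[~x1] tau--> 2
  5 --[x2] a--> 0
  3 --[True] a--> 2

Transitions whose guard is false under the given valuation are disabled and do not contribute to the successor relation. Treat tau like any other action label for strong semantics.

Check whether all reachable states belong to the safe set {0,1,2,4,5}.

Answer: INVARIANT HOLDS

Working:
Safe = {0,1,2,4,5}
Reachable = {0,1,4}
  0: ok
  1: ok
  4: ok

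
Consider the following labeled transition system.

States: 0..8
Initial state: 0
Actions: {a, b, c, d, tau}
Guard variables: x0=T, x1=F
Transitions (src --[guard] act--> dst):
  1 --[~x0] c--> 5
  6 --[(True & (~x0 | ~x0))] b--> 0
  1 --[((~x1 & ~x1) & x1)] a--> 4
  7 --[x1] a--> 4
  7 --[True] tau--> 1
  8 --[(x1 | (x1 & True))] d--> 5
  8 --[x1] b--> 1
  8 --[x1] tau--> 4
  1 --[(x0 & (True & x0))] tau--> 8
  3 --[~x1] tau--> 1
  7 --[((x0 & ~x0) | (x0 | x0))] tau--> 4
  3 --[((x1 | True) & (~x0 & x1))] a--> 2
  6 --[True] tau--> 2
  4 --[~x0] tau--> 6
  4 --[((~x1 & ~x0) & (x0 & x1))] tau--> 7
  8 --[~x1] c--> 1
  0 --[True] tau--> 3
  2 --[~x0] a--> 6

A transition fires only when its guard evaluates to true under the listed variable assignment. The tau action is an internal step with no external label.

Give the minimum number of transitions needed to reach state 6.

Answer: UNREACHABLE

Trace:
Breadth-first toward 6:
  Layer 0: {0}
  Layer 1: {3}
  Layer 2: {1}
  Layer 3: {8}
6 never appears.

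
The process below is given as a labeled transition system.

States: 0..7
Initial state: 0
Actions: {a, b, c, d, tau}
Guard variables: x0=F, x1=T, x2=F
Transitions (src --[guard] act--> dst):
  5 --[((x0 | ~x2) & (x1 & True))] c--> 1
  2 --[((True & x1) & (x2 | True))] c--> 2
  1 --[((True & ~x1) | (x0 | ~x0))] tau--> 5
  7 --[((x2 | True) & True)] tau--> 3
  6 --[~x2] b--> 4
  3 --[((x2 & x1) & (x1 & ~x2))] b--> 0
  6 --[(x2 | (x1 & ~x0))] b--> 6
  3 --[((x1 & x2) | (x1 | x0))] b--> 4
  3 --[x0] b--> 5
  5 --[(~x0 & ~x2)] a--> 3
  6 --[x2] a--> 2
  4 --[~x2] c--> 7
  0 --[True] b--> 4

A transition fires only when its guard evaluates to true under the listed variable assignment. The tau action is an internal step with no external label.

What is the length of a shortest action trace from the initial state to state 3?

Answer: 3

Trace:
Layered search for 3:
  L0 = {0}
  L1 = {4}
  L2 = {7}
  L3 = {3}
depth(3)=3, e.g. b·c·tau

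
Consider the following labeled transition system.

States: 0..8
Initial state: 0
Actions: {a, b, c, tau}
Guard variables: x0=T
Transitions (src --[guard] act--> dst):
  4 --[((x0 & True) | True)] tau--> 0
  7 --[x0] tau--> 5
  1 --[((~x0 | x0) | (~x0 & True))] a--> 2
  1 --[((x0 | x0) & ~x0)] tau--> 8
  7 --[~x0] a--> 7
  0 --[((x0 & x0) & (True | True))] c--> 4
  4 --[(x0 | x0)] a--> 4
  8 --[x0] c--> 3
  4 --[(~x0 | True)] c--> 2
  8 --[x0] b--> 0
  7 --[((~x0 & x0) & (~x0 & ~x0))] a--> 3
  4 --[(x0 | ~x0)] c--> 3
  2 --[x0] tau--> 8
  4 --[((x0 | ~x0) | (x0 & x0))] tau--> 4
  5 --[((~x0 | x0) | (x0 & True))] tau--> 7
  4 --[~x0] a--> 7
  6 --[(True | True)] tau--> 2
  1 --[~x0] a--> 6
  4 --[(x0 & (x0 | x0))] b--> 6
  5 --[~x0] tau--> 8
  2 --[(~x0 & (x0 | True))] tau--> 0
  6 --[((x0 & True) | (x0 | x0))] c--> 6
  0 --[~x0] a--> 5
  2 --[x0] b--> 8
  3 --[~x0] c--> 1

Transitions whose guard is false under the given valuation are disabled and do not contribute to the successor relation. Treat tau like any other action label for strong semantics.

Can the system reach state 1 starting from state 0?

After dropping false guards: 16 live edges.
Layer 0: {0}
Layer 1: {4}  total {0,4}
Layer 2: {2,3,6}  total {0,2,3,4,6}
Layer 3: {8}  total {0,2,3,4,6,8}
R = {0,2,3,4,6,8}

Answer: UNREACHABLE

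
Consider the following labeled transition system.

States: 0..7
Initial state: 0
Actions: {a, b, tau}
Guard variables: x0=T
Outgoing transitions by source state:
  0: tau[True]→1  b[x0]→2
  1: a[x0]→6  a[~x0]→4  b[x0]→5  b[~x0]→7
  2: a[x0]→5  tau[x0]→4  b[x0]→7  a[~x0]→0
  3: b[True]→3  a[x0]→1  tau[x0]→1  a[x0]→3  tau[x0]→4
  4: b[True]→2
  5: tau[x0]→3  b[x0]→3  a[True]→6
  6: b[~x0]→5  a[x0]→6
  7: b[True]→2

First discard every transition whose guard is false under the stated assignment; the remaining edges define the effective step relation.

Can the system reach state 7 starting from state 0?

Answer: REACHABLE

Trace:
Guard filter leaves 18 enabled edge(s).
L0 = {0}
L1 = {1,2}  total {0,1,2}
L2 = {4,5,6,7}  total {0,1,2,4,5,6,7}
L3 = {3}  total {0,1,2,3,4,5,6,7}
Reach set: {0,1,2,3,4,5,6,7}
trace reaching 7: b·b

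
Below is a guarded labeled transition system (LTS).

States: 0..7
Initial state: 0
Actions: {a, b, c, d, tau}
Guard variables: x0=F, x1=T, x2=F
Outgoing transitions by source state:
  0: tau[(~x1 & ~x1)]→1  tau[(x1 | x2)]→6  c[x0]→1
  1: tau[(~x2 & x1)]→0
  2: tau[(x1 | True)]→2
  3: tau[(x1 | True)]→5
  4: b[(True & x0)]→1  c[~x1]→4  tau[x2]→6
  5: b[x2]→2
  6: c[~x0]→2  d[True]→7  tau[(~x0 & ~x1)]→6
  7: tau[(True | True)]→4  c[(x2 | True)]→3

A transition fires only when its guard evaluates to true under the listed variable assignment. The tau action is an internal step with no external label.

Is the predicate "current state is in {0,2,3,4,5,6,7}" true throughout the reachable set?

Answer: INVARIANT HOLDS

Analysis:
Inv-set: {0,2,3,4,5,6,7}
Reach set: {0,2,3,4,5,6,7}
  0: safe
  2: safe
  3: safe
  4: safe
  5: safe
  6: safe
  7: safe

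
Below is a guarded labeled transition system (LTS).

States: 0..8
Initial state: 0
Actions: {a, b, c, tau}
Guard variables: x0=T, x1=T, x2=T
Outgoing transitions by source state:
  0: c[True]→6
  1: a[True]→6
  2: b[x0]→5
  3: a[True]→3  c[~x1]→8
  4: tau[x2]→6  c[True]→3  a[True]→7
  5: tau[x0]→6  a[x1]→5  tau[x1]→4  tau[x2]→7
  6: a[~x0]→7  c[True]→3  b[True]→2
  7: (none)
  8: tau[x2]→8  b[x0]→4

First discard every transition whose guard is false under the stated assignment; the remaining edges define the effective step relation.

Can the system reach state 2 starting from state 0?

Answer: REACHABLE

Working:
Guard filter leaves 15 enabled edge(s).
Layer 0: {0}
Layer 1: {6}  total {0,6}
Layer 2: {2,3}  total {0,2,3,6}
Layer 3: {5}  total {0,2,3,5,6}
Layer 4: {4,7}  total {0,2,3,4,5,6,7}
Reach set: {0,2,3,4,5,6,7}
witness 2: c·b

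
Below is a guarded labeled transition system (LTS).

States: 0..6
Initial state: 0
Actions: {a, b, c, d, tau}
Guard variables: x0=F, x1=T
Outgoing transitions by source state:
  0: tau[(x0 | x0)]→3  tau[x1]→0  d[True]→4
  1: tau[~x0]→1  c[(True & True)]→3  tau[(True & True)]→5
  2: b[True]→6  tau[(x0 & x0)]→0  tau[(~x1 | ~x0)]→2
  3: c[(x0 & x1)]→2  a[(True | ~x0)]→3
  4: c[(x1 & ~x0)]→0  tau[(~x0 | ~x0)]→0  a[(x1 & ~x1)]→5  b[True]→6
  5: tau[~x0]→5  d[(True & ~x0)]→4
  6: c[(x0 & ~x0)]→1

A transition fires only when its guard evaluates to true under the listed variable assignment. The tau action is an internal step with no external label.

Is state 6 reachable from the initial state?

Answer: REACHABLE

Trace:
13 transition(s) survive guard evaluation.
Layer 0: {0}
Layer 1: {4}  now seen {0,4}
Layer 2: {6}  now seen {0,4,6}
R = {0,4,6}
witness 6: d·b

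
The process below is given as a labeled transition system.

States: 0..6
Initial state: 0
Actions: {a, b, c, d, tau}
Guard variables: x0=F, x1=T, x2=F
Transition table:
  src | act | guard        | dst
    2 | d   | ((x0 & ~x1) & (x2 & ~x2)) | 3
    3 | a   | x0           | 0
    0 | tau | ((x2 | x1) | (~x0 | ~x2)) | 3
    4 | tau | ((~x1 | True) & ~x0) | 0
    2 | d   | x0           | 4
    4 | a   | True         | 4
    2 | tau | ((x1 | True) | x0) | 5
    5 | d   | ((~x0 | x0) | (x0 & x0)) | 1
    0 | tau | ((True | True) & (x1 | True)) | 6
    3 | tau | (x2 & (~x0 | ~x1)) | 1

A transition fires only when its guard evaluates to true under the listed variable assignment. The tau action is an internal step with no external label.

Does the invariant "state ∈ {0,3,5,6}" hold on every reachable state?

Answer: INVARIANT HOLDS

Trace:
Inv-set: {0,3,5,6}
R = {0,3,6}
  0: safe
  3: safe
  6: safe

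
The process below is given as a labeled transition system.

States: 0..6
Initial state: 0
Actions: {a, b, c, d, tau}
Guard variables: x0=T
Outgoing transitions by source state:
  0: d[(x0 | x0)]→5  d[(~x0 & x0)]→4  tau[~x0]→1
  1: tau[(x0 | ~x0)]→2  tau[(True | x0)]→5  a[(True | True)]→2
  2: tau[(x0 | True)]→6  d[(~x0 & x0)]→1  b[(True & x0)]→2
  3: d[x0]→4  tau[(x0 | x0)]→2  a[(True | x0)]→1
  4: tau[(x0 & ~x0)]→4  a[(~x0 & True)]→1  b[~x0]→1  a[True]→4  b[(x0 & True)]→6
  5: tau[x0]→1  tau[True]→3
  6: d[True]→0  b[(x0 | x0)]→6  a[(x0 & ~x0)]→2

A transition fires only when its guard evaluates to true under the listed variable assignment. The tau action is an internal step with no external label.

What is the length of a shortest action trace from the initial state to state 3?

BFS to 3:
  Layer 0: {0}
  Layer 1: {5}
  Layer 2: {1,3}
depth(3)=2, e.g. d·tau

Answer: 2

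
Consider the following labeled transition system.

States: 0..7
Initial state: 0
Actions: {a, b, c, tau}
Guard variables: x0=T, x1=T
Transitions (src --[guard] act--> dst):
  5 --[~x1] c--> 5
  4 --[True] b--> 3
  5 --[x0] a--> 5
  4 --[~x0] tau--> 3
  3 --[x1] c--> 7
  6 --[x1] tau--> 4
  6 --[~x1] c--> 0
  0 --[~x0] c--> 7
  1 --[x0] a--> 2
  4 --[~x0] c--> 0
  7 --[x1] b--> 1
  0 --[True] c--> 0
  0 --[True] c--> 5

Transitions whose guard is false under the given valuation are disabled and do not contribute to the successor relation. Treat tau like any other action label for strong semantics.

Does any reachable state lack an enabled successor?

Reachable = {0,5}
  0: c→0  c→5  [2 exit(s)]
  5: a→5  [1 exit(s)]

Answer: DEADLOCK-FREE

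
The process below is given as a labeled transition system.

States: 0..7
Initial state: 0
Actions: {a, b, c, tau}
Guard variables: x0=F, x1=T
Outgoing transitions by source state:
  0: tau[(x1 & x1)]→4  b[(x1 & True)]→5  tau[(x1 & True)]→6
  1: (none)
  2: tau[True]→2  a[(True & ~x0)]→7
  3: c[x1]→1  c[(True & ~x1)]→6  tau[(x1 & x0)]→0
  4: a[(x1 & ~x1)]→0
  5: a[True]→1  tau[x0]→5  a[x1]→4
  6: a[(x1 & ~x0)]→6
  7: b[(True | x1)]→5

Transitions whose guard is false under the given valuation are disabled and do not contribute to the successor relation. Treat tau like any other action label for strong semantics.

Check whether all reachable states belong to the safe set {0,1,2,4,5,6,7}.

Answer: INVARIANT HOLDS

Working:
Allowed set {0,1,2,4,5,6,7}
Reach set: {0,1,4,5,6}
  0: ✓
  1: ✓
  4: ✓
  5: ✓
  6: ✓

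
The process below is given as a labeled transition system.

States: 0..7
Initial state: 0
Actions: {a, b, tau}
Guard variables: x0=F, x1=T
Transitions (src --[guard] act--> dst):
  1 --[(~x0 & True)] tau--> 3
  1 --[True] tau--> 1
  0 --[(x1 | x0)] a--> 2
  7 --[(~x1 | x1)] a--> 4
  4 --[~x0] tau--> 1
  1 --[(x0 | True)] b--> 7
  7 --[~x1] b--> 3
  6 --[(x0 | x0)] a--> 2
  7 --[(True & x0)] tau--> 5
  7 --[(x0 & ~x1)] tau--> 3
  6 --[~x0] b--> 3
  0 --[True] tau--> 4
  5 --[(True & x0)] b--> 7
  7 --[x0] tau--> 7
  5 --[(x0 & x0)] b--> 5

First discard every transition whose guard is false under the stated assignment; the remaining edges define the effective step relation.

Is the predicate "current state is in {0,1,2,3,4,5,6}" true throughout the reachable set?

Answer: INVARIANT VIOLATED at state 7

Trace:
Safe = {0,1,2,3,4,5,6}
Reachable = {0,1,2,3,4,7}
  0: ✓
  1: ✓
  2: ✓
  3: ✓
  4: ✓
  7: VIOLATES
reach 7 via tau·tau·b — violates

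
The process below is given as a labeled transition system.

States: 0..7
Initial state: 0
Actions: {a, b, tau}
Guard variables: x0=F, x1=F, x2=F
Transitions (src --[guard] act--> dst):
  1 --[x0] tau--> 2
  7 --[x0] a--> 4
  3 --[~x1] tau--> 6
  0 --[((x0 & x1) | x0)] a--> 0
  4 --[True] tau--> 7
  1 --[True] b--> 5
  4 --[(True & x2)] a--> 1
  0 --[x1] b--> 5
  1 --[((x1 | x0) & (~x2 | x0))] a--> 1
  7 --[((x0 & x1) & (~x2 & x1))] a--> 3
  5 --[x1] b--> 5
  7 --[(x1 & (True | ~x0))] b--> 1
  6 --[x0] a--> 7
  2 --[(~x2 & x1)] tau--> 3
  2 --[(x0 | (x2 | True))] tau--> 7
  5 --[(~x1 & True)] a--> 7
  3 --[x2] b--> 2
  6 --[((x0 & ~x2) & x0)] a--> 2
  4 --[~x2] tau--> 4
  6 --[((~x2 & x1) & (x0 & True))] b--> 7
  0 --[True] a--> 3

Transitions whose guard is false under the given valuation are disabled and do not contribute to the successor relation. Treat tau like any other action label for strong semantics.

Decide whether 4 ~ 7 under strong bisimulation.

Refine partition for ~:
  round 0: {{0,1,2,3,4,5,6,7}}
  round 1: {{0,5},{1},{2,3,4},{6,7}}
  round 2: {{0},{1},{2,3},{4},{5},{6,7}}
6 equivalence class(es) (converged in 3)
4∈{4}, 7∈{6,7}

Answer: NOT BISIMILAR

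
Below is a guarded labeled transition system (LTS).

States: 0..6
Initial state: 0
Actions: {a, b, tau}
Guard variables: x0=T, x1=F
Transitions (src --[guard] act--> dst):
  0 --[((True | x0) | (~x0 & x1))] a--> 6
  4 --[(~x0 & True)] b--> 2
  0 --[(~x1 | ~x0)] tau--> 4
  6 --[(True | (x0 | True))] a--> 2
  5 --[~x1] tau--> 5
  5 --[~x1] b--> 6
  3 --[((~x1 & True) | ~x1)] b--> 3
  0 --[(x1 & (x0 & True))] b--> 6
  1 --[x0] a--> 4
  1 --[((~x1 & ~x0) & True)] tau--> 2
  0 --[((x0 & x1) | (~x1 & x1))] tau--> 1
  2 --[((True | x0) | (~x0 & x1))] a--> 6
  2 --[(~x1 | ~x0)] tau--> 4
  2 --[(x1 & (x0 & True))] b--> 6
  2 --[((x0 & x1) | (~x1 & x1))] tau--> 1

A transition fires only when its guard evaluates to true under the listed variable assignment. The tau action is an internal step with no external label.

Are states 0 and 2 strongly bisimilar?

Compute ~ classes (split until stable):
  π0 = {{0,1,2,3,4,5,6}}
  π1 = {{0,2},{1,6},{3},{4},{5}}
  π2 = {{0,2},{1},{3},{4},{5},{6}}
Fixed point at round 3; 6 class(es).
0∈{0,2}, 2∈{0,2}

Answer: BISIMILAR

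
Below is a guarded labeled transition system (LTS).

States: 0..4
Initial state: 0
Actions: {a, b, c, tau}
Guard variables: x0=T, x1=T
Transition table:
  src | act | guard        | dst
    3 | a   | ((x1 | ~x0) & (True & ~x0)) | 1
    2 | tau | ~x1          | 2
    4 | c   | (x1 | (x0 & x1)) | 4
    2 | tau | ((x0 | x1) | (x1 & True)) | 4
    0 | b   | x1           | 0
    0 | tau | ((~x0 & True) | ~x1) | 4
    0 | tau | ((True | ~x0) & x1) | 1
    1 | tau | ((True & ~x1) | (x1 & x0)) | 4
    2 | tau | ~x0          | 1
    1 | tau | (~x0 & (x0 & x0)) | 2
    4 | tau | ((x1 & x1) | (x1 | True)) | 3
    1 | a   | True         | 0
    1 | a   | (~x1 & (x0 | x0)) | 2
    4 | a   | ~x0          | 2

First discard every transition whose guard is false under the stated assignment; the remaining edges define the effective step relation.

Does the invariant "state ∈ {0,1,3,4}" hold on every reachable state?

Safe = {0,1,3,4}
Reach set: {0,1,3,4}
  0: ✓
  1: ✓
  3: ✓
  4: ✓

Answer: INVARIANT HOLDS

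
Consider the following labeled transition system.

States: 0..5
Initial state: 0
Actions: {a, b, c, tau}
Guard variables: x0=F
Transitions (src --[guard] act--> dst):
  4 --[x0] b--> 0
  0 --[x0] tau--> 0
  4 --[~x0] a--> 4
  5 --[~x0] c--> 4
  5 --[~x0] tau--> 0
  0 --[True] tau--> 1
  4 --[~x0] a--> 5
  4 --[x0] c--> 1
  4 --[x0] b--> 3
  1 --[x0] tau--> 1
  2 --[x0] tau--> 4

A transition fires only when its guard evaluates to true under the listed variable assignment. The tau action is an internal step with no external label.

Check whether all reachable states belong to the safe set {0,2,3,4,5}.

Answer: INVARIANT VIOLATED at state 1

Trace:
Inv-set: {0,2,3,4,5}
Reach set: {0,1}
  0: ✓
  1: VIOLATES
witness against invariant: tau → 1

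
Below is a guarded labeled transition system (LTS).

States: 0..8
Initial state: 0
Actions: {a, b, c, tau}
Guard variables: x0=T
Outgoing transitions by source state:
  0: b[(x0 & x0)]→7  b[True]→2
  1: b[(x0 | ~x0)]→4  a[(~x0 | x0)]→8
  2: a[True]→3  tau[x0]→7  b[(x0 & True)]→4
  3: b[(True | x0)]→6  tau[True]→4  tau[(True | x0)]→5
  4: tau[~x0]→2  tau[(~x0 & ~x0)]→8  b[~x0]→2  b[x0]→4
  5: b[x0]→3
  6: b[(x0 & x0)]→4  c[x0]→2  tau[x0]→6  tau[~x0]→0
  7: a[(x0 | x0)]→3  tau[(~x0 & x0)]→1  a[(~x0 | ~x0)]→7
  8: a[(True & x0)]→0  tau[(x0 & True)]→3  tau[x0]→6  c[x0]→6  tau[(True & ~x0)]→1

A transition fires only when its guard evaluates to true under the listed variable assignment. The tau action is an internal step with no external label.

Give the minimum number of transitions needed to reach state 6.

Answer: 3

Working:
Breadth-first toward 6:
  Layer 0: {0}
  Layer 1: {2,7}
  Layer 2: {3,4}
  Layer 3: {5,6}
depth(6)=3, e.g. b·a·b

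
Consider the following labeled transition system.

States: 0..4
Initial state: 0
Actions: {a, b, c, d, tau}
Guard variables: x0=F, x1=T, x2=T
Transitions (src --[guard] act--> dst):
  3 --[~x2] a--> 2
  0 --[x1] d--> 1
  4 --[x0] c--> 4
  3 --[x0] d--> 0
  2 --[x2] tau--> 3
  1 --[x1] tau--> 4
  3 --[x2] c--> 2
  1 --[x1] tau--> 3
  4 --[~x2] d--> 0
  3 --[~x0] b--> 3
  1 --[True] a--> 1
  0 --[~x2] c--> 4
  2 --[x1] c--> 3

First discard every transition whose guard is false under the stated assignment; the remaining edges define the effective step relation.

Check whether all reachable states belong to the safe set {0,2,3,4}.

Answer: INVARIANT VIOLATED at state 1

Analysis:
Allowed set {0,2,3,4}
Reachable = {0,1,2,3,4}
  0: safe
  1: VIOLATES
  2: safe
  3: safe
  4: safe
witness against invariant: d → 1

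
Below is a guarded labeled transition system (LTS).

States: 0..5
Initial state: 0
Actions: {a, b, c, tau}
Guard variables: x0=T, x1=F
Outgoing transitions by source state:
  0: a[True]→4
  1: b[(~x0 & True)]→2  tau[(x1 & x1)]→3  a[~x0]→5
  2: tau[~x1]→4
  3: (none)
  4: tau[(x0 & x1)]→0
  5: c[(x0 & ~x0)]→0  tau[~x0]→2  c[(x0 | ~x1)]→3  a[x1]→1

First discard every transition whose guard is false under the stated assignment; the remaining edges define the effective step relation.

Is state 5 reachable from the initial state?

Answer: UNREACHABLE

Trace:
Guard filter leaves 3 enabled edge(s).
depth 0: {0}
depth 1: {4}  total {0,4}
Reachable = {0,4}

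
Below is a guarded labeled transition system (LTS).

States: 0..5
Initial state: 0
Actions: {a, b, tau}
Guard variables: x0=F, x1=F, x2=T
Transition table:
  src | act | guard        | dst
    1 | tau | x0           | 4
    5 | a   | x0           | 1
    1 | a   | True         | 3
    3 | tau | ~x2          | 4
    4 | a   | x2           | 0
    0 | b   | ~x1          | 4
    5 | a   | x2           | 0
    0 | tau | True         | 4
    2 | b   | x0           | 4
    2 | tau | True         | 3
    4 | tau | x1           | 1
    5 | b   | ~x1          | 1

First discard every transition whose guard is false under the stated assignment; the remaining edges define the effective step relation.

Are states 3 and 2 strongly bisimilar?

Answer: NOT BISIMILAR

Working:
Compute ~ classes (split until stable):
  π0 = {{0,1,2,3,4,5}}
  π1 = {{0},{1,4},{2},{3},{5}}
  π2 = {{0},{1},{2},{3},{4},{5}}
6 equivalence class(es) (converged in 3)
[3]={3}  [2]={2}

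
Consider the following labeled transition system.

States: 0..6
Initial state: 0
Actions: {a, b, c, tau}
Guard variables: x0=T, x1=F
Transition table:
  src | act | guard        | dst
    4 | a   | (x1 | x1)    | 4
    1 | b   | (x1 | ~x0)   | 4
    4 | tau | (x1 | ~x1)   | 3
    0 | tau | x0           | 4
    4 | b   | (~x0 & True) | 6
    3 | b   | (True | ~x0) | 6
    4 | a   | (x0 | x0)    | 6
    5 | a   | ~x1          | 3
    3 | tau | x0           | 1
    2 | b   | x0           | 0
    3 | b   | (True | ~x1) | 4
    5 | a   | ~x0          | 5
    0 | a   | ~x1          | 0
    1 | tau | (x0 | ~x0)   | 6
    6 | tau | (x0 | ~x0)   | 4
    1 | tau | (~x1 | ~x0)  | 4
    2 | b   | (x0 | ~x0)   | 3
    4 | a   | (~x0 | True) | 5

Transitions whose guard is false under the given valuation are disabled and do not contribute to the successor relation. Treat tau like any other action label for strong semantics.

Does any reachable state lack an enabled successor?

R = {0,1,3,4,5,6}
  0: a→0  tau→4  [2 exit(s)]
  1: tau→4  tau→6  [2 exit(s)]
  3: b→4  b→6  tau→1  [3 exit(s)]
  4: a→5  a→6  tau→3  [3 exit(s)]
  5: a→3  [1 exit(s)]
  6: tau→4  [1 exit(s)]

Answer: DEADLOCK-FREE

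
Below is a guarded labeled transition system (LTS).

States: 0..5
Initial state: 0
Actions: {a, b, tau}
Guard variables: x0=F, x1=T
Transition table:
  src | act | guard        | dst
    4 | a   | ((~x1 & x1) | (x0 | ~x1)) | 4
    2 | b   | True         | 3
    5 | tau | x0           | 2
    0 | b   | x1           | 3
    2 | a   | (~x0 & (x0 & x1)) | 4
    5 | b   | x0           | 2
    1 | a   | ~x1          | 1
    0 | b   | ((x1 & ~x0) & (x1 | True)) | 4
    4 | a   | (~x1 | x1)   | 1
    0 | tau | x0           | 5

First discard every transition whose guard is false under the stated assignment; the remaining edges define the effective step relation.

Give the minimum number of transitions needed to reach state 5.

Answer: UNREACHABLE

Analysis:
Breadth-first toward 5:
  L0 = {0}
  L1 = {3,4}
  L2 = {1}
5 never appears.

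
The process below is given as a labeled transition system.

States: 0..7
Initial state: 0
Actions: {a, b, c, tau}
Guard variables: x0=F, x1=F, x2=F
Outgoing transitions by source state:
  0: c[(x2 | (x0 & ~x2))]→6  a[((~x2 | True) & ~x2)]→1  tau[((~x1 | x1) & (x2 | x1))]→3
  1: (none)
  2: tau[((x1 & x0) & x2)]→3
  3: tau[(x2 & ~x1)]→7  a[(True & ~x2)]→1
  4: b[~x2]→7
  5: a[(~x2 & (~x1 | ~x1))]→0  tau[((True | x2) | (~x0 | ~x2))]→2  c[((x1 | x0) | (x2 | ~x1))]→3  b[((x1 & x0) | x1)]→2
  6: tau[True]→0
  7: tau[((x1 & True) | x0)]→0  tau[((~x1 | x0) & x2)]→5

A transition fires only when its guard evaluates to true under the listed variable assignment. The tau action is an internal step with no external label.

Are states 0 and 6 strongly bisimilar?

Answer: NOT BISIMILAR

Trace:
Refine partition for ~:
  π0 = {{0,1,2,3,4,5,6,7}}
  π1 = {{0,3},{1,2,7},{4},{5},{6}}
stable after 2 split(s): 5 block(s)
[0]={0,3}  [6]={6}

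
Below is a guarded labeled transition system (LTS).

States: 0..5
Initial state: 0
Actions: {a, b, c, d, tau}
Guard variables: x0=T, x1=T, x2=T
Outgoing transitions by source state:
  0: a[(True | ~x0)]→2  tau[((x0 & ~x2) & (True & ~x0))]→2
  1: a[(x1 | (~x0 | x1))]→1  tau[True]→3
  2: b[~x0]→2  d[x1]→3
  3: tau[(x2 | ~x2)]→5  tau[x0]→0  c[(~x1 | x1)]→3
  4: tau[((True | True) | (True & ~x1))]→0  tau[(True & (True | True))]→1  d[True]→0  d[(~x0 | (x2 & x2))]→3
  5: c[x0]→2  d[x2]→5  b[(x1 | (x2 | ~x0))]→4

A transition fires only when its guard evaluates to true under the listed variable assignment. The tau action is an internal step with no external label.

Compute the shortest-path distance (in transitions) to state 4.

Breadth-first toward 4:
  L0 = {0}
  L1 = {2}
  L2 = {3}
  L3 = {5}
  L4 = {4}
4 enters at depth 4; path a·d·tau·b

Answer: 4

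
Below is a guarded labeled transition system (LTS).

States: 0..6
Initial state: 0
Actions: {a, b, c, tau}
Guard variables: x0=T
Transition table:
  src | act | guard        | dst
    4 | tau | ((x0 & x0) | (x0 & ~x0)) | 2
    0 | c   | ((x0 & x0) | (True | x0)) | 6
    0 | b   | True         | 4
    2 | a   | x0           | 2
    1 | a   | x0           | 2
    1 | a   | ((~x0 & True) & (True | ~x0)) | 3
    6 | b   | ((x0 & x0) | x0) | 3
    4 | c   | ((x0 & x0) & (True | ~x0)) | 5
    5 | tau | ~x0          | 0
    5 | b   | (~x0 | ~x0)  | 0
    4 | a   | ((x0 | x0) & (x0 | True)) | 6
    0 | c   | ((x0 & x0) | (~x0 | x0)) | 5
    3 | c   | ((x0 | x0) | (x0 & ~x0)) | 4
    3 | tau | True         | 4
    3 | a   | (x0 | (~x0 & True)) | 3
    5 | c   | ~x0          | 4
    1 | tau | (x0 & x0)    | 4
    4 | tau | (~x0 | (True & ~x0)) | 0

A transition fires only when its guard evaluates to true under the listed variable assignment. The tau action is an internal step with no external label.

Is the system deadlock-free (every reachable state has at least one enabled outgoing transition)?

R = {0,2,3,4,5,6}
  0: b→4  c→5  c→6  [deg 3]
  2: a→2  [deg 1]
  3: a→3  c→4  tau→4  [deg 3]
  4: a→6  c→5  tau→2  [deg 3]
  5: ∅  [deadlock]
  6: b→3  [deg 1]
Path to 5: c

Answer: DEADLOCK at state 5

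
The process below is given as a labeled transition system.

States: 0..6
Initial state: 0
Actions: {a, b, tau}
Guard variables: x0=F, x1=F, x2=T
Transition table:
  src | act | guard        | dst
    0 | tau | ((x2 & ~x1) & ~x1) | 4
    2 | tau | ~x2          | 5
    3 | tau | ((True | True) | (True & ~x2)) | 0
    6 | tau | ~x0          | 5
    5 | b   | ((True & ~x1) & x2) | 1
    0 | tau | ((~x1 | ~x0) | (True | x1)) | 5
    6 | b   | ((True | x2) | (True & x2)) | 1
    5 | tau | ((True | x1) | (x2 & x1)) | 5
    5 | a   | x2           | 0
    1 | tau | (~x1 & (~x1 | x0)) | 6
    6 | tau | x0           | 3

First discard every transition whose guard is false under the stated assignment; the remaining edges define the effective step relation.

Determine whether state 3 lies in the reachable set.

Answer: UNREACHABLE

Trace:
After dropping false guards: 9 live edges.
depth 0: {0}
depth 1: {4,5}  cumulative {0,4,5}
depth 2: {1}  cumulative {0,1,4,5}
depth 3: {6}  cumulative {0,1,4,5,6}
R = {0,1,4,5,6}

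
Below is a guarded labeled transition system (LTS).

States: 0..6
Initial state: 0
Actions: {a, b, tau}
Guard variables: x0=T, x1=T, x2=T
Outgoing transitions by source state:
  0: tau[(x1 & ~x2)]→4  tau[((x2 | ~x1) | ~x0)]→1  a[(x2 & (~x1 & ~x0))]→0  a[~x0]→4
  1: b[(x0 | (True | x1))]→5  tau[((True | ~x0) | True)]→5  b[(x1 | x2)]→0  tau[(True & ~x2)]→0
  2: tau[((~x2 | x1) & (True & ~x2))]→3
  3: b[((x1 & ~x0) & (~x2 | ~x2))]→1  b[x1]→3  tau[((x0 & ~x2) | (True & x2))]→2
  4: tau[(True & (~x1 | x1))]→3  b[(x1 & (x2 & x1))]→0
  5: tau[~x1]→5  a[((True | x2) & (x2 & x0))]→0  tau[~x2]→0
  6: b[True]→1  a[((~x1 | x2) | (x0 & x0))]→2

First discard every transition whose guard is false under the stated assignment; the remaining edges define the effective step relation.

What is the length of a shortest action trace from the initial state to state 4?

Answer: UNREACHABLE

Trace:
BFS to 4:
  L0 = {0}
  L1 = {1}
  L2 = {5}
4 never appears.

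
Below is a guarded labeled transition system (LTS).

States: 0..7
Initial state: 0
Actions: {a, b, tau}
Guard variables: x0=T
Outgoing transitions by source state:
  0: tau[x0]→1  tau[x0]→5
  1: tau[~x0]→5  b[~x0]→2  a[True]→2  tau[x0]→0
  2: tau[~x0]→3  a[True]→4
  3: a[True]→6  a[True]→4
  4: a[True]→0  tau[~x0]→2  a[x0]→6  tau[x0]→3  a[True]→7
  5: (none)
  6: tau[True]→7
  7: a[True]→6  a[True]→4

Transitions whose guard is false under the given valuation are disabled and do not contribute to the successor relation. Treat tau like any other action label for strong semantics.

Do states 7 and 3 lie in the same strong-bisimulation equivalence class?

Answer: BISIMILAR

Working:
Bisimulation quotient by refinement:
  π0 = {{0,1,2,3,4,5,6,7}}
  π1 = {{0,6},{1,4},{2,3,7},{5}}
  π2 = {{0},{1},{2},{3,7},{4},{5},{6}}
stable after 3 split(s): 7 block(s)
[7]={3,7}  [3]={3,7}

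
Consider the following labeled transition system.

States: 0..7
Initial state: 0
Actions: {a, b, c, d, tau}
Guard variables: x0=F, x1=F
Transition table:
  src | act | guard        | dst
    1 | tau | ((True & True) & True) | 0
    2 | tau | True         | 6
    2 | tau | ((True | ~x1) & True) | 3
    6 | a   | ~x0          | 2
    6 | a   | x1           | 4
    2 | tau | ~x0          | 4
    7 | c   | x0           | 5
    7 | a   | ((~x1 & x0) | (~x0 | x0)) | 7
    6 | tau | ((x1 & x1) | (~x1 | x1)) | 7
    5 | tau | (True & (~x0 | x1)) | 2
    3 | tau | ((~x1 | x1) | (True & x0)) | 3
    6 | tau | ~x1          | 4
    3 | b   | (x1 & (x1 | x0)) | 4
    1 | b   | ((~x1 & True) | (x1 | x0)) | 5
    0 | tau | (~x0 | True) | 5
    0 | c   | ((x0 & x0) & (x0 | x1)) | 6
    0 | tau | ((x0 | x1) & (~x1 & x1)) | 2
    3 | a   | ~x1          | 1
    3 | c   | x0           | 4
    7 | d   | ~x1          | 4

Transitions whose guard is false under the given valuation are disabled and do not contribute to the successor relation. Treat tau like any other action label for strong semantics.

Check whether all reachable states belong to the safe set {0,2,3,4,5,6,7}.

Safe = {0,2,3,4,5,6,7}
Reach set: {0,1,2,3,4,5,6,7}
  0: safe
  1: ✗ unsafe
  2: safe
  3: safe
  4: safe
  5: safe
  6: safe
  7: safe
witness against invariant: tau·tau·tau·a → 1

Answer: INVARIANT VIOLATED at state 1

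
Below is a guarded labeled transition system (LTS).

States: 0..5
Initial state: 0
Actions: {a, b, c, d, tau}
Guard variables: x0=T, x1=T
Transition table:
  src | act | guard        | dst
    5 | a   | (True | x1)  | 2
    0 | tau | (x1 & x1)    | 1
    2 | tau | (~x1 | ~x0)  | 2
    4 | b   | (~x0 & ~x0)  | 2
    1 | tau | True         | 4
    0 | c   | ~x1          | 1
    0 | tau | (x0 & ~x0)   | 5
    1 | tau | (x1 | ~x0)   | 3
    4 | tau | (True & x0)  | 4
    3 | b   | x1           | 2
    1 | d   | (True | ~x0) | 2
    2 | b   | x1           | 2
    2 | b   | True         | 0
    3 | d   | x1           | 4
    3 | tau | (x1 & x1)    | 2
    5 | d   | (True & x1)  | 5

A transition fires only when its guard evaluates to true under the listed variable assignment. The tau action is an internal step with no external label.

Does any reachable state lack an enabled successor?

Answer: DEADLOCK-FREE

Trace:
R = {0,1,2,3,4}
  0: tau→1  [1 exit(s)]
  1: d→2  tau→3  tau→4  [3 exit(s)]
  2: b→0  b→2  [2 exit(s)]
  3: b→2  d→4  tau→2  [3 exit(s)]
  4: tau→4  [1 exit(s)]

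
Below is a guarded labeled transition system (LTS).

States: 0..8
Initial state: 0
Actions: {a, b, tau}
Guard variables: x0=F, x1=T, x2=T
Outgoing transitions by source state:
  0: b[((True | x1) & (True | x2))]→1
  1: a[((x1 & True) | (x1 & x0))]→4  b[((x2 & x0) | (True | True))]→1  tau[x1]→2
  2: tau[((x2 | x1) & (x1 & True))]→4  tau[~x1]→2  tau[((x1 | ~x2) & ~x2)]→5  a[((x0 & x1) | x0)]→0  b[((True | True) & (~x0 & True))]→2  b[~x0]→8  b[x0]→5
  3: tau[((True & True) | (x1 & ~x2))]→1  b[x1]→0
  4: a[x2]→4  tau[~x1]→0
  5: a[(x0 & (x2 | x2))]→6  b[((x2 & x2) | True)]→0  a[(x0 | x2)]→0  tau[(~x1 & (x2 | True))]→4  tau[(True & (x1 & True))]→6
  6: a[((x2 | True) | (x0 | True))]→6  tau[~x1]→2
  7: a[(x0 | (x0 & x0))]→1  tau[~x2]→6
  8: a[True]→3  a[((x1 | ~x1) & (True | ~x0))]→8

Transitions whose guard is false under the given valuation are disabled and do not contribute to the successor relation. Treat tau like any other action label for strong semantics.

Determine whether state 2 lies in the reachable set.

After dropping false guards: 16 live edges.
Layer 0: {0}
Layer 1: {1}  now seen {0,1}
Layer 2: {2,4}  now seen {0,1,2,4}
Layer 3: {8}  now seen {0,1,2,4,8}
Layer 4: {3}  now seen {0,1,2,3,4,8}
Reach set: {0,1,2,3,4,8}
witness 2: b·tau

Answer: REACHABLE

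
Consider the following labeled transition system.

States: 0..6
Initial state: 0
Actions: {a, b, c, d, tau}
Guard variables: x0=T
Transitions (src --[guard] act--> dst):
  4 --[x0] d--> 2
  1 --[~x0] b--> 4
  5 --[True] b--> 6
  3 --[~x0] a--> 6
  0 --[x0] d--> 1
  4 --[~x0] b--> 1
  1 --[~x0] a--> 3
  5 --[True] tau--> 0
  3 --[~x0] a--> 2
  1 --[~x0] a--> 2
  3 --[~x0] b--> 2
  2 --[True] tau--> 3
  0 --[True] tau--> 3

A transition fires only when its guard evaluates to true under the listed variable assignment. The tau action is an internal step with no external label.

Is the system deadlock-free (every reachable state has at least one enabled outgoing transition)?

Reach set: {0,1,3}
  0: d→1  tau→3  [2 out]
  1: ∅  [no exit]
  3: ∅  [no exit]
Path to 1: d

Answer: DEADLOCK at state 1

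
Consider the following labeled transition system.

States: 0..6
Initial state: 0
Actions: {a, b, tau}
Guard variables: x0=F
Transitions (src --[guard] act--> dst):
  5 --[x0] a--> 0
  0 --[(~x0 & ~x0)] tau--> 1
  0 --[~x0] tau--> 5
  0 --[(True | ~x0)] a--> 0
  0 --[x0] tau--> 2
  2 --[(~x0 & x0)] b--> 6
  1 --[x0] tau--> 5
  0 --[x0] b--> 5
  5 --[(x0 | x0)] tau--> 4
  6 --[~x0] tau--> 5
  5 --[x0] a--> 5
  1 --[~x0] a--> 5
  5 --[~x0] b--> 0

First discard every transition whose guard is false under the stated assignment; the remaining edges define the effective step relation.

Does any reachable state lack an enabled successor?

Answer: DEADLOCK-FREE

Analysis:
Reach set: {0,1,5}
  0: a→0  tau→1  tau→5  [3 exit(s)]
  1: a→5  [1 exit(s)]
  5: b→0  [1 exit(s)]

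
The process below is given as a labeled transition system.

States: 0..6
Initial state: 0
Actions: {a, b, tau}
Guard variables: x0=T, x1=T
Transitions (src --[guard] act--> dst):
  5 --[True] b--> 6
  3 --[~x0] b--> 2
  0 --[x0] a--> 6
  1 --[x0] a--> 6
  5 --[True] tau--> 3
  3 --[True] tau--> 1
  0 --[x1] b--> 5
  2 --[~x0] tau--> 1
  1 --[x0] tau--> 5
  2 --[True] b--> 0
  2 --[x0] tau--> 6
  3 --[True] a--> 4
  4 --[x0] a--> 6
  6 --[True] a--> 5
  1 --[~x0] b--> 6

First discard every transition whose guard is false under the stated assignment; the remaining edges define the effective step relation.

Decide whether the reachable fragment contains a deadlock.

Answer: DEADLOCK-FREE

Trace:
Reachable = {0,1,3,4,5,6}
  0: a→6  b→5  [deg 2]
  1: a→6  tau→5  [deg 2]
  3: a→4  tau→1  [deg 2]
  4: a→6  [deg 1]
  5: b→6  tau→3  [deg 2]
  6: a→5  [deg 1]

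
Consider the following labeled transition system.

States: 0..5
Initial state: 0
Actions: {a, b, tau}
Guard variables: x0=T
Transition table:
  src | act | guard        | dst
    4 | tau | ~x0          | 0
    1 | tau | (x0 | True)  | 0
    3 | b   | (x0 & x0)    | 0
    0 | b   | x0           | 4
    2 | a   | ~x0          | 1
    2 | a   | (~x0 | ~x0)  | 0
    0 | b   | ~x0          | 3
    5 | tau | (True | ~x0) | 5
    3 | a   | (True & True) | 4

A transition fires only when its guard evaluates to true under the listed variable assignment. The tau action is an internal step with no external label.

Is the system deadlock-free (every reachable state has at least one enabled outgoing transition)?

Answer: DEADLOCK at state 4

Analysis:
Reach set: {0,4}
  0: b→4  [1 out]
  4: ∅  [STUCK]
trace reaching 4: b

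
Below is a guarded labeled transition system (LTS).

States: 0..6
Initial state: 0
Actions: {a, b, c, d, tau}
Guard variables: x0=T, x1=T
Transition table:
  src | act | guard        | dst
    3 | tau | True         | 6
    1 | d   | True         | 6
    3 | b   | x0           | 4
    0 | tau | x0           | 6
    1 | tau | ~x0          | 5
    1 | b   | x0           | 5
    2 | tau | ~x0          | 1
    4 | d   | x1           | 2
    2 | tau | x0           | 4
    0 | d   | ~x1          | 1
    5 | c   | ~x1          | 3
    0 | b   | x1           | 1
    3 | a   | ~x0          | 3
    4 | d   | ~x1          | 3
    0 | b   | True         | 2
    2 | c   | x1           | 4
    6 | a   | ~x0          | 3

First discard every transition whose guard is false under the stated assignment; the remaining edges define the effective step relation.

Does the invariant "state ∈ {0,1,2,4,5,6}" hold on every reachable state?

Answer: INVARIANT HOLDS

Analysis:
Inv-set: {0,1,2,4,5,6}
Reach set: {0,1,2,4,5,6}
  0: safe
  1: safe
  2: safe
  4: safe
  5: safe
  6: safe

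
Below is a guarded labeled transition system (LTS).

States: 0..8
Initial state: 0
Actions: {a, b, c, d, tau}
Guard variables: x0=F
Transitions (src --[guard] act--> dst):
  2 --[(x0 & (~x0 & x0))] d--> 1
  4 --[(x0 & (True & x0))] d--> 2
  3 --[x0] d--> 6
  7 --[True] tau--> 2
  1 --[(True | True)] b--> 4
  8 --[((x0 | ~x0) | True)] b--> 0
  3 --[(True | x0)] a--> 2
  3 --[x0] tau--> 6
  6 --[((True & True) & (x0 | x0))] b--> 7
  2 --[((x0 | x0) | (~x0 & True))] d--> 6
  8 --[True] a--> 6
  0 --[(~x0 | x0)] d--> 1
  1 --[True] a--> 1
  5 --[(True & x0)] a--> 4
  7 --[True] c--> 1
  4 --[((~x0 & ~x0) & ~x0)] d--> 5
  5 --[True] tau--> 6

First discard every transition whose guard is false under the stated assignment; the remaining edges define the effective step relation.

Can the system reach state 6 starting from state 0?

11 transition(s) survive guard evaluation.
L0 = {0}
L1 = {1}  total {0,1}
L2 = {4}  total {0,1,4}
L3 = {5}  total {0,1,4,5}
L4 = {6}  total {0,1,4,5,6}
Reach set: {0,1,4,5,6}
trace reaching 6: d·b·d·tau

Answer: REACHABLE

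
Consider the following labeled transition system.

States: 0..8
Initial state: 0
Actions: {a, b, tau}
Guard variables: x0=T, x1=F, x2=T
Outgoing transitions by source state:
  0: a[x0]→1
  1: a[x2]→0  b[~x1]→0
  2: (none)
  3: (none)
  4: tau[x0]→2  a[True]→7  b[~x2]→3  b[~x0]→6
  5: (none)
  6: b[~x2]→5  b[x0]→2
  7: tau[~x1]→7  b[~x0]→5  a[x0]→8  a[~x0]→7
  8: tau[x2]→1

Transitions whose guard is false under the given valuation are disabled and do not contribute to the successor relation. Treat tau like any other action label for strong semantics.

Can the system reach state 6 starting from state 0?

Answer: UNREACHABLE

Analysis:
9 transition(s) survive guard evaluation.
depth 0: {0}
depth 1: {1}  now seen {0,1}
R = {0,1}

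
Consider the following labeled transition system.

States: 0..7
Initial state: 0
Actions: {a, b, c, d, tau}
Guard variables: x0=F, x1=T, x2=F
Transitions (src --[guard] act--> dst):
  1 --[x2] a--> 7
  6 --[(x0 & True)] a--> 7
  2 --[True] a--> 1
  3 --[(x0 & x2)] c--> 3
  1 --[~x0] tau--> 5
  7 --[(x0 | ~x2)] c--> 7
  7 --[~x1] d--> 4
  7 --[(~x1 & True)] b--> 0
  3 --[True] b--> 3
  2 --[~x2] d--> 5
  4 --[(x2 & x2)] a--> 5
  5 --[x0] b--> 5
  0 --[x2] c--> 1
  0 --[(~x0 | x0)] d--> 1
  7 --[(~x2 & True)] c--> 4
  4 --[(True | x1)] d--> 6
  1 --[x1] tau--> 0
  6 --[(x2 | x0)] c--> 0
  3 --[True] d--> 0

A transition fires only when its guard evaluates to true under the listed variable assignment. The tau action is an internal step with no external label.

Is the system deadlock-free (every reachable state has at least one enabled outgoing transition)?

Reachable = {0,1,5}
  0: d→1  [1 out]
  1: tau→0  tau→5  [2 out]
  5: ∅  [no exit]
trace reaching 5: d·tau

Answer: DEADLOCK at state 5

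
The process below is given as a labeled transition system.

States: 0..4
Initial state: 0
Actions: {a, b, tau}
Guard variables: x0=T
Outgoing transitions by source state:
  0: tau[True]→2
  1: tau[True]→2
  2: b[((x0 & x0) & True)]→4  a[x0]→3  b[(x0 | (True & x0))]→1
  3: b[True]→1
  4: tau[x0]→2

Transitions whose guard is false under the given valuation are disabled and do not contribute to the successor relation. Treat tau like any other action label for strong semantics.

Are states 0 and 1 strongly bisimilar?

Answer: BISIMILAR

Trace:
Bisimulation quotient by refinement:
  round 0: {{0,1,2,3,4}}
  round 1: {{0,1,4},{2},{3}}
3 equivalence class(es) (converged in 2)
[0]={0,1,4}  [1]={0,1,4}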